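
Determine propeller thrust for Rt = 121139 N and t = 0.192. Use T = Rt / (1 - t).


Formula: T = Rt / (1 - t)
Step 1 — (1 - t) = 1 - 0.192 = 0.808
Step 2 — T = 121139 / 0.808 ≈ 149920 N (5 s.f.)

149920 N


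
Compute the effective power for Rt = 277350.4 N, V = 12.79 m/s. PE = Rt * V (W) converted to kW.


Formula: PE = Rt * V / 1000 (kW)
Step 1 — PE (W) = 277350.4 * 12.79 = 3547311.616 W
Step 2 — PE (kW) = 3547311.616 / 1000 ≈ 3547.3 kW (5 s.f.)

3547.3 kW


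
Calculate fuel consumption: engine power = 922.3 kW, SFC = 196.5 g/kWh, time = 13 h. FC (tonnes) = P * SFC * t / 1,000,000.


Formula: FC (tonnes) = P * SFC * t / 1,000,000
Step 1 — P * SFC * t = 922.3 * 196.5 * 13 = 2356015.35 g
Step 2 — FC (tonnes) = 2356015.35 / 1,000,000 ≈ 2.3560 tonnes (5 s.f.)

2.3560 tonnes


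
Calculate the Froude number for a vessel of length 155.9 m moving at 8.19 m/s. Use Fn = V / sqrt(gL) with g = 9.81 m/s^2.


Formula: Fn = V / sqrt(g * L)
Step 1 — g * L = 9.81 * 155.9 = 1529.379
Step 2 — sqrt(g * L) = sqrt(1529.379) = 39.107276
Step 3 — Fn = 8.19 / 39.107276 ≈ 0.20942 (5 s.f.)

0.20942


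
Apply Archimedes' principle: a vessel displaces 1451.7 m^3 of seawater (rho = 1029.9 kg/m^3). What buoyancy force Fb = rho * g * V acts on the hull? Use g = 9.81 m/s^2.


Formula: Fb = rho * g * V
Substituting: Fb = 1029.9 * 9.81 * 1451.7
Intermediate: 1029.9 * 9.81 = 10103.319
Result: Fb = 10103.319 * 1451.7 ≈ 14667000 N (5 s.f.)

14667000 N


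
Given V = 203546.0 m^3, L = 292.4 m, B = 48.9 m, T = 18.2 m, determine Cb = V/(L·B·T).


Formula: Cb = V / (L * B * T)
Step 1 — L * B * T = 292.4 * 48.9 * 18.2 = 260230.152 m^3
Step 2 — Cb = 203546.0 / 260230.152 ≈ 0.78218 (5 s.f.)

0.78218


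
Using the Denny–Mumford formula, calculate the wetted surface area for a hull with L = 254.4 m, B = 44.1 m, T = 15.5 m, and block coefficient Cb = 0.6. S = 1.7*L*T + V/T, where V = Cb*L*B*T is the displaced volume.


Formula: S = 1.7*L*T + V/T with V = Cb*L*B*T, i.e. S = L * (1.7*T + Cb*B)
Step 1 — 1.7*T = 1.7 * 15.5 = 26.35 m
Step 2 — Cb*B = 0.6 * 44.1 = 26.46 m
Step 3 — 1.7*T + Cb*B = 26.35 + 26.46 = 52.81 m
Step 4 — S = 254.4 * 52.81 ≈ 13435 m^2 (5 s.f.)

13435 m^2


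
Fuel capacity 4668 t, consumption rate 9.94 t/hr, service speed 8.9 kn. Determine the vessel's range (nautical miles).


Formula: endurance = fuel / rate; range = endurance * speed
Step 1 — endurance = 4668 / 9.94 = 469.6177 hours
Step 2 — range = 469.6177 * 8.9 ≈ 4179.6 nautical miles (5 s.f.)

4179.6 NM


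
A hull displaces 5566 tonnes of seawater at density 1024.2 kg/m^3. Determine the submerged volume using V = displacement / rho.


Formula: V = mass / rho
Step 1 — convert tonnes to kg: 5566 t * 1000 = 5566000 kg
Step 2 — V = 5566000 / 1024.2 ≈ 5434.5 m^3 (5 s.f.)

5434.5 m^3


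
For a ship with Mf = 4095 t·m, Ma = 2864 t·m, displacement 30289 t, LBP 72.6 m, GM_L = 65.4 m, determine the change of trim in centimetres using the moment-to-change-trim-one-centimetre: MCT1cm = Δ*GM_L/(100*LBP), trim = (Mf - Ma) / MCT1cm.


Formula: net trimming moment = Mf - Ma; MCT1cm = Δ*GM_L/(100*LBP); trim = net moment / MCT1cm
Step 1 — net trimming moment = 4095 - 2864 = 1231 t·m
Step 2 — MCT1cm = 30289 * 65.4 / (100 * 72.6) = 272.8513 t·m/cm
Step 3 — trim = 1231 / 272.8513 ≈ 4.5116 cm (5 s.f.)

4.5116 cm


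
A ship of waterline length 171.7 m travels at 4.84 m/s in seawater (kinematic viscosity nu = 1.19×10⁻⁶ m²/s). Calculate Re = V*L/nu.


Formula: Re = V * L / nu
Step 1 — V * L = 4.84 * 171.7 = 831.028 m^2/s
Step 2 — Re = 831.028 / 1.19e-6 = 6.98e+08

6.98e+08


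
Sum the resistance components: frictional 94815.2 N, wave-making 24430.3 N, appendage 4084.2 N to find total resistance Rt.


Formula: Rt = Rf + Rw + Ra
Substituting: Rt = 94815.2 + 24430.3 + 4084.2
Result: Rt = 123329.7 N

123329.7 N


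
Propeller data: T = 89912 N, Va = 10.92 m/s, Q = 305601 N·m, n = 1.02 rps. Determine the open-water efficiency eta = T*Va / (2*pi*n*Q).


Formula: eta = T * Va / (2 * pi * n * Q)
Step 1 — numerator = T * Va = 89912 * 10.92 = 981839.04
Step 2 — 2 * pi * n = 2 * pi * 1.02 = 6.408849
Step 3 — denominator = 6.408849 * 305601 = 1958550.66
Step 4 — eta = 981839.04 / 1958550.66 ≈ 0.50131 (5 s.f.)

0.50131


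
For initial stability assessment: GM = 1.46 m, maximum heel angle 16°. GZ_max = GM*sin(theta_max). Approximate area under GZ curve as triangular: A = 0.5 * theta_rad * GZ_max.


Formula: GZ_max = GM * sin(theta); Area = 0.5 * theta_rad * GZ_max
Step 1 — GZ_max = 1.46 * sin(16°) = 1.46 * 0.275637 = 0.40243 m
Step 2 — theta_rad = 16 * pi/180 = 0.279253 rad
Step 3 — Area = 0.5 * 0.279253 * 0.40243 ≈ 0.056190 m·rad (5 s.f.)

0.056190 m·rad


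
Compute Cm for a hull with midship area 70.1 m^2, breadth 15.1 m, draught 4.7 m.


Formula: Cm = Am / (B * T)
Step 1 — B * T = 15.1 * 4.7 = 70.97 m^2
Step 2 — Cm = 70.1 / 70.97 ≈ 0.98774 (5 s.f.)

0.98774


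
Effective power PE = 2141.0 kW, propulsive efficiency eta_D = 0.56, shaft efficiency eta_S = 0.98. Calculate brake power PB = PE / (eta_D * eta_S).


Formula: PB = PE / (eta_D * eta_S)
Step 1 — combined efficiency = eta_D * eta_S = 0.56 * 0.98 = 0.5488
Step 2 — PB = 2141.0 / 0.5488 ≈ 3901.2 kW (5 s.f.)

3901.2 kW


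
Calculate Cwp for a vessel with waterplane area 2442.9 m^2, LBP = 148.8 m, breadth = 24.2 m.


Formula: Cwp = Aw / (L * B)
Step 1 — L * B = 148.8 * 24.2 = 3600.96 m^2
Step 2 — Cwp = 2442.9 / 3600.96 ≈ 0.67840 (5 s.f.)

0.67840


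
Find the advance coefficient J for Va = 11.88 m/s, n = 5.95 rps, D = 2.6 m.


Formula: J = Va / (n * D)
Step 1 — n * D = 5.95 * 2.6 = 15.47
Step 2 — J = 11.88 / 15.47 ≈ 0.76794 (5 s.f.)

0.76794


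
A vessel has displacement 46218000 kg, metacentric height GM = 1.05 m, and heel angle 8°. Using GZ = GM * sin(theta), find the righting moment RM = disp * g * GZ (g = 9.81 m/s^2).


Formula: GZ = GM * sin(theta); RM = disp * g * GZ
Step 1 — GZ = 1.05 * sin(8°) = 1.05 * 0.139173 = 0.146132 m
Step 2 — RM = 46218000 * 9.81 * 0.146132 ≈ 66256000 N·m (5 s.f.)

66256000 N·m


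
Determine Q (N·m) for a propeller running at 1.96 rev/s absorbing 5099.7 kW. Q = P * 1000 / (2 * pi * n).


Formula: Q = P_W / (2 * pi * n)
Step 1 — P_W = 5099.7 kW * 1000 = 5099700.0 W
Step 2 — 2 * pi * n = 2 * pi * 1.96 = 12.315043
Step 3 — Q = 5099700.0 / 12.315043 ≈ 414100 N·m (5 s.f.)

414100 N·m


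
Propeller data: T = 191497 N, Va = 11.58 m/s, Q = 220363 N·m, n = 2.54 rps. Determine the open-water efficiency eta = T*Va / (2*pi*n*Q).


Formula: eta = T * Va / (2 * pi * n * Q)
Step 1 — numerator = T * Va = 191497 * 11.58 = 2217535.26
Step 2 — 2 * pi * n = 2 * pi * 2.54 = 15.959291
Step 3 — denominator = 15.959291 * 220363 = 3516837.24
Step 4 — eta = 2217535.26 / 3516837.24 ≈ 0.63055 (5 s.f.)

0.63055


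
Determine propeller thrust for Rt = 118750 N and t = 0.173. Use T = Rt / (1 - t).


Formula: T = Rt / (1 - t)
Step 1 — (1 - t) = 1 - 0.173 = 0.827
Step 2 — T = 118750 / 0.827 ≈ 143590 N (5 s.f.)

143590 N


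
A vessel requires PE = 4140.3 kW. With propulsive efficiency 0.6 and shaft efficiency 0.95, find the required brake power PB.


Formula: PB = PE / (eta_D * eta_S)
Step 1 — combined efficiency = eta_D * eta_S = 0.6 * 0.95 = 0.57
Step 2 — PB = 4140.3 / 0.57 ≈ 7263.7 kW (5 s.f.)

7263.7 kW


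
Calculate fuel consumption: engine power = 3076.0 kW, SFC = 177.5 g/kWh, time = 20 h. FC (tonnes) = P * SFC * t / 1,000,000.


Formula: FC (tonnes) = P * SFC * t / 1,000,000
Step 1 — P * SFC * t = 3076.0 * 177.5 * 20 = 10919800.0 g
Step 2 — FC (tonnes) = 10919800.0 / 1,000,000 ≈ 10.920 tonnes (5 s.f.)

10.920 tonnes


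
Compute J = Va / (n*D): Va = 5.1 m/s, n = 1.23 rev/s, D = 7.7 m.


Formula: J = Va / (n * D)
Step 1 — n * D = 1.23 * 7.7 = 9.471
Step 2 — J = 5.1 / 9.471 ≈ 0.53849 (5 s.f.)

0.53849


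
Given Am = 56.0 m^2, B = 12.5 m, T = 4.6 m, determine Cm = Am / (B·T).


Formula: Cm = Am / (B * T)
Step 1 — B * T = 12.5 * 4.6 = 57.5 m^2
Step 2 — Cm = 56.0 / 57.5 ≈ 0.97391 (5 s.f.)

0.97391


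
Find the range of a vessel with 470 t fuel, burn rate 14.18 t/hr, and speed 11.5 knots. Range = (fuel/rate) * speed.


Formula: endurance = fuel / rate; range = endurance * speed
Step 1 — endurance = 470 / 14.18 = 33.1453 hours
Step 2 — range = 33.1453 * 11.5 ≈ 381.17 nautical miles (5 s.f.)

381.17 NM


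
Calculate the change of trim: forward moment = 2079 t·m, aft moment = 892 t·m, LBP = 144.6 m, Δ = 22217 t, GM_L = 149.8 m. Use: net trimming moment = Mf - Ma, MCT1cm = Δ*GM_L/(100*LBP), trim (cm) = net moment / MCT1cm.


Formula: net trimming moment = Mf - Ma; MCT1cm = Δ*GM_L/(100*LBP); trim = net moment / MCT1cm
Step 1 — net trimming moment = 2079 - 892 = 1187 t·m
Step 2 — MCT1cm = 22217 * 149.8 / (100 * 144.6) = 230.1595 t·m/cm
Step 3 — trim = 1187 / 230.1595 ≈ 5.1573 cm (5 s.f.)

5.1573 cm


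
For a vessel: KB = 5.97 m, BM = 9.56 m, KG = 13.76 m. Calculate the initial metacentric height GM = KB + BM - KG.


Formula: GM = KB + BM - KG
Step 1 — KM = KB + BM = 5.97 + 9.56 = 15.53 m
Step 2 — GM = KM - KG = 15.53 - 13.76 = 1.77 m

1.77 m


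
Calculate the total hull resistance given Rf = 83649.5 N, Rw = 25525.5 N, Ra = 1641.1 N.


Formula: Rt = Rf + Rw + Ra
Substituting: Rt = 83649.5 + 25525.5 + 1641.1
Result: Rt = 110816.1 N

110816.1 N


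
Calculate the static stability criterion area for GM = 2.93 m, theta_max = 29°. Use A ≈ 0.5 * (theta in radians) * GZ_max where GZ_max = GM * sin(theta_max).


Formula: GZ_max = GM * sin(theta); Area = 0.5 * theta_rad * GZ_max
Step 1 — GZ_max = 2.93 * sin(29°) = 2.93 * 0.48481 = 1.420493 m
Step 2 — theta_rad = 29 * pi/180 = 0.506145 rad
Step 3 — Area = 0.5 * 0.506145 * 1.420493 ≈ 0.35949 m·rad (5 s.f.)

0.35949 m·rad


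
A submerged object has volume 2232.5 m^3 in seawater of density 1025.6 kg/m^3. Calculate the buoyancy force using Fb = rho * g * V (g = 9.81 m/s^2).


Formula: Fb = rho * g * V
Substituting: Fb = 1025.6 * 9.81 * 2232.5
Intermediate: 1025.6 * 9.81 = 10061.136
Result: Fb = 10061.136 * 2232.5 ≈ 22461000 N (5 s.f.)

22461000 N


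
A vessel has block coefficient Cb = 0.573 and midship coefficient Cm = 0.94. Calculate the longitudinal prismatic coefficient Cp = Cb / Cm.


Formula: Cp = Cb / Cm
Substituting: Cp = 0.573 / 0.94
Result: Cp ≈ 0.60957 (5 s.f.)

0.60957


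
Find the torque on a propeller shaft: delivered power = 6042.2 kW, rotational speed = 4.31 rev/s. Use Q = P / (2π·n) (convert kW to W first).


Formula: Q = P_W / (2 * pi * n)
Step 1 — P_W = 6042.2 kW * 1000 = 6042200.0 W
Step 2 — 2 * pi * n = 2 * pi * 4.31 = 27.080529
Step 3 — Q = 6042200.0 / 27.080529 ≈ 223120 N·m (5 s.f.)

223120 N·m


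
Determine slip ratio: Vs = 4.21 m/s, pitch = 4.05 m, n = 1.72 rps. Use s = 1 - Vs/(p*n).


Formula: s = 1 - Vs / (p * n)
Step 1 — p * n = 4.05 * 1.72 = 6.966
Step 2 — Vs / (p*n) = 4.21 / 6.966 = 0.604364 (6 d.p.)
Step 3 — s = 1 - 0.604364 = 0.395636

0.395636


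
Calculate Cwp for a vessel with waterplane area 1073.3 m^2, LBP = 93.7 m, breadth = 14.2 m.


Formula: Cwp = Aw / (L * B)
Step 1 — L * B = 93.7 * 14.2 = 1330.54 m^2
Step 2 — Cwp = 1073.3 / 1330.54 ≈ 0.80666 (5 s.f.)

0.80666


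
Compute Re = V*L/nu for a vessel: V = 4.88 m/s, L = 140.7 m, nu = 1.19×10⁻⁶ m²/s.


Formula: Re = V * L / nu
Step 1 — V * L = 4.88 * 140.7 = 686.616 m^2/s
Step 2 — Re = 686.616 / 1.19e-6 = 5.77e+08

5.77e+08


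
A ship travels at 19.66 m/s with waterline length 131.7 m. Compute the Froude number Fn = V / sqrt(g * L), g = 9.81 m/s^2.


Formula: Fn = V / sqrt(g * L)
Step 1 — g * L = 9.81 * 131.7 = 1291.977
Step 2 — sqrt(g * L) = sqrt(1291.977) = 35.944082
Step 3 — Fn = 19.66 / 35.944082 ≈ 0.54696 (5 s.f.)

0.54696


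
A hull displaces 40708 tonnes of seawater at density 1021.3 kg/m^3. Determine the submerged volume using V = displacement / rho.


Formula: V = mass / rho
Step 1 — convert tonnes to kg: 40708 t * 1000 = 40708000 kg
Step 2 — V = 40708000 / 1021.3 ≈ 39859 m^3 (5 s.f.)

39859 m^3


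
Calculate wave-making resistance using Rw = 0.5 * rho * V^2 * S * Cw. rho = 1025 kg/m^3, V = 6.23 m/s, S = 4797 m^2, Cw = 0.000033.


Formula: Rw = 0.5 * rho * V^2 * S * Cw
Step 1 — V^2 = 6.23^2 = 38.8129
Step 2 — 0.5 * rho * V^2 = 0.5 * 1025 * 38.8129 = 19891.61125
Step 3 — Rw = 19891.61125 * 4797 * 0.000033 ≈ 3148.9 N (5 s.f.)

3148.9 N


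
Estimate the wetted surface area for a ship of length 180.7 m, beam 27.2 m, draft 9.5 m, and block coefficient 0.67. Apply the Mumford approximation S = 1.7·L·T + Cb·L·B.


Formula: S = 1.7*L*T + V/T with V = Cb*L*B*T, i.e. S = L * (1.7*T + Cb*B)
Step 1 — 1.7*T = 1.7 * 9.5 = 16.15 m
Step 2 — Cb*B = 0.67 * 27.2 = 18.224 m
Step 3 — 1.7*T + Cb*B = 16.15 + 18.224 = 34.374 m
Step 4 — S = 180.7 * 34.374 ≈ 6211.4 m^2 (5 s.f.)

6211.4 m^2


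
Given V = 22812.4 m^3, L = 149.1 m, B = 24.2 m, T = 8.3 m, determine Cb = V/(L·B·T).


Formula: Cb = V / (L * B * T)
Step 1 — L * B * T = 149.1 * 24.2 * 8.3 = 29948.226 m^3
Step 2 — Cb = 22812.4 / 29948.226 ≈ 0.76173 (5 s.f.)

0.76173


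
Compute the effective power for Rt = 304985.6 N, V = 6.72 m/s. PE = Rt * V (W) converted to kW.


Formula: PE = Rt * V / 1000 (kW)
Step 1 — PE (W) = 304985.6 * 6.72 = 2049503.232 W
Step 2 — PE (kW) = 2049503.232 / 1000 ≈ 2049.5 kW (5 s.f.)

2049.5 kW


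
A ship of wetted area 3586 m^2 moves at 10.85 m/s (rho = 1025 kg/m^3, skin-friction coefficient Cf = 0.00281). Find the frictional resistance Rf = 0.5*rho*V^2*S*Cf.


Formula: Rf = 0.5 * rho * V^2 * S * Cf
Step 1 — V^2 = 10.85^2 = 117.7225
Step 2 — 0.5 * rho * V^2 = 0.5 * 1025 * 117.7225 = 60332.78125
Step 3 — Rf = 60332.78125 * 3586 * 0.00281 ≈ 607950 N (5 s.f.)

607950 N


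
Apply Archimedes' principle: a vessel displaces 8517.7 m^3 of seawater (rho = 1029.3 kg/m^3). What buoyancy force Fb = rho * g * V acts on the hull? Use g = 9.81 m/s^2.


Formula: Fb = rho * g * V
Substituting: Fb = 1029.3 * 9.81 * 8517.7
Intermediate: 1029.3 * 9.81 = 10097.433
Result: Fb = 10097.433 * 8517.7 ≈ 86007000 N (5 s.f.)

86007000 N


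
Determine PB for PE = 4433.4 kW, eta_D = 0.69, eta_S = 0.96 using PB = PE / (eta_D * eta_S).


Formula: PB = PE / (eta_D * eta_S)
Step 1 — combined efficiency = eta_D * eta_S = 0.69 * 0.96 = 0.6624
Step 2 — PB = 4433.4 / 0.6624 ≈ 6692.9 kW (5 s.f.)

6692.9 kW


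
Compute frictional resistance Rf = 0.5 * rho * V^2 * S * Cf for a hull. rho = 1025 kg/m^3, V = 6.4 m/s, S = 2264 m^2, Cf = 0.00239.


Formula: Rf = 0.5 * rho * V^2 * S * Cf
Step 1 — V^2 = 6.4^2 = 40.96
Step 2 — 0.5 * rho * V^2 = 0.5 * 1025 * 40.96 = 20992.0
Step 3 — Rf = 20992.0 * 2264 * 0.00239 ≈ 113590 N (5 s.f.)

113590 N


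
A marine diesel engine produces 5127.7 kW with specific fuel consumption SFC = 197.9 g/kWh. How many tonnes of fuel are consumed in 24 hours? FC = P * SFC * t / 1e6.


Formula: FC (tonnes) = P * SFC * t / 1,000,000
Step 1 — P * SFC * t = 5127.7 * 197.9 * 24 = 24354523.92 g
Step 2 — FC (tonnes) = 24354523.92 / 1,000,000 ≈ 24.355 tonnes (5 s.f.)

24.355 tonnes


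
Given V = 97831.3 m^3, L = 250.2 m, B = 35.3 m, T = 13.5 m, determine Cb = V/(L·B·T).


Formula: Cb = V / (L * B * T)
Step 1 — L * B * T = 250.2 * 35.3 * 13.5 = 119232.81 m^3
Step 2 — Cb = 97831.3 / 119232.81 ≈ 0.82051 (5 s.f.)

0.82051


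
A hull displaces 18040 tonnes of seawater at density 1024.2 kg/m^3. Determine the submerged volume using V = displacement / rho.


Formula: V = mass / rho
Step 1 — convert tonnes to kg: 18040 t * 1000 = 18040000 kg
Step 2 — V = 18040000 / 1024.2 ≈ 17614 m^3 (5 s.f.)

17614 m^3


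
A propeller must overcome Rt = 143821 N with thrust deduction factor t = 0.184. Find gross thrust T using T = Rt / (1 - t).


Formula: T = Rt / (1 - t)
Step 1 — (1 - t) = 1 - 0.184 = 0.816
Step 2 — T = 143821 / 0.816 ≈ 176250 N (5 s.f.)

176250 N


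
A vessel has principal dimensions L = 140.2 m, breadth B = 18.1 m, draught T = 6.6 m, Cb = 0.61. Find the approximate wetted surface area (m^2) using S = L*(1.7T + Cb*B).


Formula: S = 1.7*L*T + V/T with V = Cb*L*B*T, i.e. S = L * (1.7*T + Cb*B)
Step 1 — 1.7*T = 1.7 * 6.6 = 11.22 m
Step 2 — Cb*B = 0.61 * 18.1 = 11.041 m
Step 3 — 1.7*T + Cb*B = 11.22 + 11.041 = 22.261 m
Step 4 — S = 140.2 * 22.261 ≈ 3121.0 m^2 (5 s.f.)

3121.0 m^2


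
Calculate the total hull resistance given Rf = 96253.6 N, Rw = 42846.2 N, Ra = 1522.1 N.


Formula: Rt = Rf + Rw + Ra
Substituting: Rt = 96253.6 + 42846.2 + 1522.1
Result: Rt = 140621.9 N

140621.9 N


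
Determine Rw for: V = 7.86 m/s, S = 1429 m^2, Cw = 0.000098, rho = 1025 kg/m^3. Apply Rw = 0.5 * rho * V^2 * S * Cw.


Formula: Rw = 0.5 * rho * V^2 * S * Cw
Step 1 — V^2 = 7.86^2 = 61.7796
Step 2 — 0.5 * rho * V^2 = 0.5 * 1025 * 61.7796 = 31662.045
Step 3 — Rw = 31662.045 * 1429 * 0.000098 ≈ 4434.0 N (5 s.f.)

4434.0 N


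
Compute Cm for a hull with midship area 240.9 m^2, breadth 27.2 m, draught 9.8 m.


Formula: Cm = Am / (B * T)
Step 1 — B * T = 27.2 * 9.8 = 266.56 m^2
Step 2 — Cm = 240.9 / 266.56 ≈ 0.90374 (5 s.f.)

0.90374


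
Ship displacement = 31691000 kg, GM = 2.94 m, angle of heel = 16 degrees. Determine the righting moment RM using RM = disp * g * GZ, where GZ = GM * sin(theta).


Formula: GZ = GM * sin(theta); RM = disp * g * GZ
Step 1 — GZ = 2.94 * sin(16°) = 2.94 * 0.275637 = 0.810373 m
Step 2 — RM = 31691000 * 9.81 * 0.810373 ≈ 251940000 N·m (5 s.f.)

251940000 N·m


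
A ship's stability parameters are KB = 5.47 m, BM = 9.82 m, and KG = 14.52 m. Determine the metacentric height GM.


Formula: GM = KB + BM - KG
Step 1 — KM = KB + BM = 5.47 + 9.82 = 15.29 m
Step 2 — GM = KM - KG = 15.29 - 14.52 = 0.77 m

0.77 m


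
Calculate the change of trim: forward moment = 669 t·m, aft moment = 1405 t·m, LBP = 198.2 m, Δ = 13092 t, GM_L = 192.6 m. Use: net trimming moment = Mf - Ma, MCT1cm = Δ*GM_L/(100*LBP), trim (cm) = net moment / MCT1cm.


Formula: net trimming moment = Mf - Ma; MCT1cm = Δ*GM_L/(100*LBP); trim = net moment / MCT1cm
Step 1 — net trimming moment = 669 - 1405 = -736 t·m
Step 2 — MCT1cm = 13092 * 192.6 / (100 * 198.2) = 127.2209 t·m/cm
Step 3 — trim = -736 / 127.2209 ≈ -5.7852 cm (5 s.f.)

-5.7852 cm


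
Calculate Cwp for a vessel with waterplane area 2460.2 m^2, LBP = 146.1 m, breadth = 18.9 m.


Formula: Cwp = Aw / (L * B)
Step 1 — L * B = 146.1 * 18.9 = 2761.29 m^2
Step 2 — Cwp = 2460.2 / 2761.29 ≈ 0.89096 (5 s.f.)

0.89096


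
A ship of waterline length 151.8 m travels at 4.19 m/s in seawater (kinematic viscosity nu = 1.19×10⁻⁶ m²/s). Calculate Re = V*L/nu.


Formula: Re = V * L / nu
Step 1 — V * L = 4.19 * 151.8 = 636.042 m^2/s
Step 2 — Re = 636.042 / 1.19e-6 = 5.34e+08

5.34e+08


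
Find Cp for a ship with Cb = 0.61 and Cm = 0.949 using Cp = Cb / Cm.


Formula: Cp = Cb / Cm
Substituting: Cp = 0.61 / 0.949
Result: Cp ≈ 0.64278 (5 s.f.)

0.64278


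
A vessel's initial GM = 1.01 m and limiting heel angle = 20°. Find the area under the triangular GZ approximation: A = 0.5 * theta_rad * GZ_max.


Formula: GZ_max = GM * sin(theta); Area = 0.5 * theta_rad * GZ_max
Step 1 — GZ_max = 1.01 * sin(20°) = 1.01 * 0.34202 = 0.34544 m
Step 2 — theta_rad = 20 * pi/180 = 0.349066 rad
Step 3 — Area = 0.5 * 0.349066 * 0.34544 ≈ 0.060291 m·rad (5 s.f.)

0.060291 m·rad


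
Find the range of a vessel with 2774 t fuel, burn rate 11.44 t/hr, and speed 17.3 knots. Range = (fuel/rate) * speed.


Formula: endurance = fuel / rate; range = endurance * speed
Step 1 — endurance = 2774 / 11.44 = 242.4825 hours
Step 2 — range = 242.4825 * 17.3 ≈ 4194.9 nautical miles (5 s.f.)

4194.9 NM


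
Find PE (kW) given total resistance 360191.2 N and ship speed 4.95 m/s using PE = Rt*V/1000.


Formula: PE = Rt * V / 1000 (kW)
Step 1 — PE (W) = 360191.2 * 4.95 = 1782946.44 W
Step 2 — PE (kW) = 1782946.44 / 1000 ≈ 1782.9 kW (5 s.f.)

1782.9 kW


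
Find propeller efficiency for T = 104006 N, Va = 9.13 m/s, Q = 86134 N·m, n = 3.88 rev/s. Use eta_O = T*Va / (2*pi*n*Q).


Formula: eta = T * Va / (2 * pi * n * Q)
Step 1 — numerator = T * Va = 104006 * 9.13 = 949574.78
Step 2 — 2 * pi * n = 2 * pi * 3.88 = 24.378759
Step 3 — denominator = 24.378759 * 86134 = 2099840.03
Step 4 — eta = 949574.78 / 2099840.03 ≈ 0.45221 (5 s.f.)

0.45221


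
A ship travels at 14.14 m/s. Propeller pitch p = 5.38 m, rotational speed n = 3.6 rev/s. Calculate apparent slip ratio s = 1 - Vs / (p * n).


Formula: s = 1 - Vs / (p * n)
Step 1 — p * n = 5.38 * 3.6 = 19.368
Step 2 — Vs / (p*n) = 14.14 / 19.368 = 0.73007 (6 d.p.)
Step 3 — s = 1 - 0.73007 = 0.26993

0.26993


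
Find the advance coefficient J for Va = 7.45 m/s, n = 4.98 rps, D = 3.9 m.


Formula: J = Va / (n * D)
Step 1 — n * D = 4.98 * 3.9 = 19.422
Step 2 — J = 7.45 / 19.422 ≈ 0.38359 (5 s.f.)

0.38359


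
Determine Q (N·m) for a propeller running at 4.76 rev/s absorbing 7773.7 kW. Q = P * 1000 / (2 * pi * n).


Formula: Q = P_W / (2 * pi * n)
Step 1 — P_W = 7773.7 kW * 1000 = 7773700.0 W
Step 2 — 2 * pi * n = 2 * pi * 4.76 = 29.907962
Step 3 — Q = 7773700.0 / 29.907962 ≈ 259920 N·m (5 s.f.)

259920 N·m


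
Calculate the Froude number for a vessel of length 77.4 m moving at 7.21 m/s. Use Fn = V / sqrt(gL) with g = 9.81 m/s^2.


Formula: Fn = V / sqrt(g * L)
Step 1 — g * L = 9.81 * 77.4 = 759.294
Step 2 — sqrt(g * L) = sqrt(759.294) = 27.55529
Step 3 — Fn = 7.21 / 27.55529 ≈ 0.26166 (5 s.f.)

0.26166


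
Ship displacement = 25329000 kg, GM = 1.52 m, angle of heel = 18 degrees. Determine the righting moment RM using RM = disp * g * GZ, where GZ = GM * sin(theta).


Formula: GZ = GM * sin(theta); RM = disp * g * GZ
Step 1 — GZ = 1.52 * sin(18°) = 1.52 * 0.309017 = 0.469706 m
Step 2 — RM = 25329000 * 9.81 * 0.469706 ≈ 116710000 N·m (5 s.f.)

116710000 N·m


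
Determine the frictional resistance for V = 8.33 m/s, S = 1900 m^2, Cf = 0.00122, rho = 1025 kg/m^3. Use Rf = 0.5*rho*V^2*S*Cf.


Formula: Rf = 0.5 * rho * V^2 * S * Cf
Step 1 — V^2 = 8.33^2 = 69.3889
Step 2 — 0.5 * rho * V^2 = 0.5 * 1025 * 69.3889 = 35561.81125
Step 3 — Rf = 35561.81125 * 1900 * 0.00122 ≈ 82432 N (5 s.f.)

82432 N


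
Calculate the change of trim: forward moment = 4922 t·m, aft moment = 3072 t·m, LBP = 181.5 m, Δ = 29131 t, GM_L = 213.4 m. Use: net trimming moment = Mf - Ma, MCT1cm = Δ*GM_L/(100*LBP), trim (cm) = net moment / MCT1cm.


Formula: net trimming moment = Mf - Ma; MCT1cm = Δ*GM_L/(100*LBP); trim = net moment / MCT1cm
Step 1 — net trimming moment = 4922 - 3072 = 1850 t·m
Step 2 — MCT1cm = 29131 * 213.4 / (100 * 181.5) = 342.5099 t·m/cm
Step 3 — trim = 1850 / 342.5099 ≈ 5.4013 cm (5 s.f.)

5.4013 cm


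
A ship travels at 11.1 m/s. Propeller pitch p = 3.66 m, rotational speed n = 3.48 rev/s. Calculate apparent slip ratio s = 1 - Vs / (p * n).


Formula: s = 1 - Vs / (p * n)
Step 1 — p * n = 3.66 * 3.48 = 12.7368
Step 2 — Vs / (p*n) = 11.1 / 12.7368 = 0.87149 (6 d.p.)
Step 3 — s = 1 - 0.87149 = 0.12851

0.12851


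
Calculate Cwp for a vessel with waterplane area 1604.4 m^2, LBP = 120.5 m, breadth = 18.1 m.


Formula: Cwp = Aw / (L * B)
Step 1 — L * B = 120.5 * 18.1 = 2181.05 m^2
Step 2 — Cwp = 1604.4 / 2181.05 ≈ 0.73561 (5 s.f.)

0.73561


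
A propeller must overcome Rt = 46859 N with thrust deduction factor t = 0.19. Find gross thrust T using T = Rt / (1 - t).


Formula: T = Rt / (1 - t)
Step 1 — (1 - t) = 1 - 0.19 = 0.81
Step 2 — T = 46859 / 0.81 ≈ 57851 N (5 s.f.)

57851 N


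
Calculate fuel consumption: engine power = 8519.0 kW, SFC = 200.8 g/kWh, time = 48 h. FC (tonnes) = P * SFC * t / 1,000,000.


Formula: FC (tonnes) = P * SFC * t / 1,000,000
Step 1 — P * SFC * t = 8519.0 * 200.8 * 48 = 82109529.6 g
Step 2 — FC (tonnes) = 82109529.6 / 1,000,000 ≈ 82.110 tonnes (5 s.f.)

82.110 tonnes


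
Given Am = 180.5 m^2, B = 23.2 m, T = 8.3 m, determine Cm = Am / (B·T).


Formula: Cm = Am / (B * T)
Step 1 — B * T = 23.2 * 8.3 = 192.56 m^2
Step 2 — Cm = 180.5 / 192.56 ≈ 0.93737 (5 s.f.)

0.93737


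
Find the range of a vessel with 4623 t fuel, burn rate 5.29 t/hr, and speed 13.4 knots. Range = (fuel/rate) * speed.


Formula: endurance = fuel / rate; range = endurance * speed
Step 1 — endurance = 4623 / 5.29 = 873.913 hours
Step 2 — range = 873.913 * 13.4 ≈ 11710 nautical miles (5 s.f.)

11710 NM


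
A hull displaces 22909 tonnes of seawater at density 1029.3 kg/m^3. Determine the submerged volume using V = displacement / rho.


Formula: V = mass / rho
Step 1 — convert tonnes to kg: 22909 t * 1000 = 22909000 kg
Step 2 — V = 22909000 / 1029.3 ≈ 22257 m^3 (5 s.f.)

22257 m^3


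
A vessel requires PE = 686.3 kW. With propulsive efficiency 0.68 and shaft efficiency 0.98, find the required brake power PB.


Formula: PB = PE / (eta_D * eta_S)
Step 1 — combined efficiency = eta_D * eta_S = 0.68 * 0.98 = 0.6664
Step 2 — PB = 686.3 / 0.6664 ≈ 1029.9 kW (5 s.f.)

1029.9 kW


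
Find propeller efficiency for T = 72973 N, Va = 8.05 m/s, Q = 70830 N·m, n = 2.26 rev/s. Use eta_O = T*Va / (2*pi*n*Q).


Formula: eta = T * Va / (2 * pi * n * Q)
Step 1 — numerator = T * Va = 72973 * 8.05 = 587432.65
Step 2 — 2 * pi * n = 2 * pi * 2.26 = 14.199999
Step 3 — denominator = 14.199999 * 70830 = 1005785.93
Step 4 — eta = 587432.65 / 1005785.93 ≈ 0.58405 (5 s.f.)

0.58405


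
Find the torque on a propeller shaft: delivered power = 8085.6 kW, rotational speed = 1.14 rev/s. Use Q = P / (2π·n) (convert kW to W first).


Formula: Q = P_W / (2 * pi * n)
Step 1 — P_W = 8085.6 kW * 1000 = 8085600.0 W
Step 2 — 2 * pi * n = 2 * pi * 1.14 = 7.162831
Step 3 — Q = 8085600.0 / 7.162831 ≈ 1128800 N·m (5 s.f.)

1128800 N·m


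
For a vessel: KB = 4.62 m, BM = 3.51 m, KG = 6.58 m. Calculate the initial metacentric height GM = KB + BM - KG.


Formula: GM = KB + BM - KG
Step 1 — KM = KB + BM = 4.62 + 3.51 = 8.13 m
Step 2 — GM = KM - KG = 8.13 - 6.58 = 1.55 m

1.55 m


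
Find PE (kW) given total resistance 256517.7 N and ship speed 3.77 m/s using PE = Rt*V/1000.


Formula: PE = Rt * V / 1000 (kW)
Step 1 — PE (W) = 256517.7 * 3.77 = 967071.729 W
Step 2 — PE (kW) = 967071.729 / 1000 ≈ 967.07 kW (5 s.f.)

967.07 kW


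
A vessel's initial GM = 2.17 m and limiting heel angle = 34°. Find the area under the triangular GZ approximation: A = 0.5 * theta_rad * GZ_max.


Formula: GZ_max = GM * sin(theta); Area = 0.5 * theta_rad * GZ_max
Step 1 — GZ_max = 2.17 * sin(34°) = 2.17 * 0.559193 = 1.213449 m
Step 2 — theta_rad = 34 * pi/180 = 0.593412 rad
Step 3 — Area = 0.5 * 0.593412 * 1.213449 ≈ 0.36004 m·rad (5 s.f.)

0.36004 m·rad


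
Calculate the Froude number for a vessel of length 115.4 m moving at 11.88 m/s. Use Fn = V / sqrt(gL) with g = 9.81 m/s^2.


Formula: Fn = V / sqrt(g * L)
Step 1 — g * L = 9.81 * 115.4 = 1132.074
Step 2 — sqrt(g * L) = sqrt(1132.074) = 33.646307
Step 3 — Fn = 11.88 / 33.646307 ≈ 0.35308 (5 s.f.)

0.35308


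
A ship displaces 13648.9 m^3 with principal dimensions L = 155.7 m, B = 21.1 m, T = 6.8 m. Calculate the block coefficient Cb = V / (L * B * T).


Formula: Cb = V / (L * B * T)
Step 1 — L * B * T = 155.7 * 21.1 * 6.8 = 22339.836 m^3
Step 2 — Cb = 13648.9 / 22339.836 ≈ 0.61097 (5 s.f.)

0.61097


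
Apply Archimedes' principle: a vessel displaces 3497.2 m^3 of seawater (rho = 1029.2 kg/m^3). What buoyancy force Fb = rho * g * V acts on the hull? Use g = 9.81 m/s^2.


Formula: Fb = rho * g * V
Substituting: Fb = 1029.2 * 9.81 * 3497.2
Intermediate: 1029.2 * 9.81 = 10096.452
Result: Fb = 10096.452 * 3497.2 ≈ 35309000 N (5 s.f.)

35309000 N


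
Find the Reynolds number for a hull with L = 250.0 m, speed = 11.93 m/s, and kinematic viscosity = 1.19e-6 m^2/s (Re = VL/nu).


Formula: Re = V * L / nu
Step 1 — V * L = 11.93 * 250.0 = 2982.5 m^2/s
Step 2 — Re = 2982.5 / 1.19e-6 = 2.51e+09

2.51e+09


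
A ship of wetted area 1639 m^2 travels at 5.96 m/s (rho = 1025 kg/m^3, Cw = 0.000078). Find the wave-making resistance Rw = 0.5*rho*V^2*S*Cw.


Formula: Rw = 0.5 * rho * V^2 * S * Cw
Step 1 — V^2 = 5.96^2 = 35.5216
Step 2 — 0.5 * rho * V^2 = 0.5 * 1025 * 35.5216 = 18204.82
Step 3 — Rw = 18204.82 * 1639 * 0.000078 ≈ 2327.3 N (5 s.f.)

2327.3 N


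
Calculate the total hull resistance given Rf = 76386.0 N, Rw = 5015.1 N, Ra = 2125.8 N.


Formula: Rt = Rf + Rw + Ra
Substituting: Rt = 76386.0 + 5015.1 + 2125.8
Result: Rt = 83526.9 N

83526.9 N


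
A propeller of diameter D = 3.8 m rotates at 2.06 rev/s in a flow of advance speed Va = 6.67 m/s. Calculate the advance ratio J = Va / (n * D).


Formula: J = Va / (n * D)
Step 1 — n * D = 2.06 * 3.8 = 7.828
Step 2 — J = 6.67 / 7.828 ≈ 0.85207 (5 s.f.)

0.85207


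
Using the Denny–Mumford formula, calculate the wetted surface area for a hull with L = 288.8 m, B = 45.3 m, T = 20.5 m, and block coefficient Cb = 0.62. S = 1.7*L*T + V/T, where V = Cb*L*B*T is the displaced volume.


Formula: S = 1.7*L*T + V/T with V = Cb*L*B*T, i.e. S = L * (1.7*T + Cb*B)
Step 1 — 1.7*T = 1.7 * 20.5 = 34.85 m
Step 2 — Cb*B = 0.62 * 45.3 = 28.086 m
Step 3 — 1.7*T + Cb*B = 34.85 + 28.086 = 62.936 m
Step 4 — S = 288.8 * 62.936 ≈ 18176 m^2 (5 s.f.)

18176 m^2


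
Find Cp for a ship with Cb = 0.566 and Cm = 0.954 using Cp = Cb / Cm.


Formula: Cp = Cb / Cm
Substituting: Cp = 0.566 / 0.954
Result: Cp ≈ 0.59329 (5 s.f.)

0.59329


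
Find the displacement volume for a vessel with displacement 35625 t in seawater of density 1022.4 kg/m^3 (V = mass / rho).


Formula: V = mass / rho
Step 1 — convert tonnes to kg: 35625 t * 1000 = 35625000 kg
Step 2 — V = 35625000 / 1022.4 ≈ 34844 m^3 (5 s.f.)

34844 m^3


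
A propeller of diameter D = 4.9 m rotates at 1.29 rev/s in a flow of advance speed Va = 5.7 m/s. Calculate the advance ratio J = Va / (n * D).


Formula: J = Va / (n * D)
Step 1 — n * D = 1.29 * 4.9 = 6.321
Step 2 — J = 5.7 / 6.321 ≈ 0.90176 (5 s.f.)

0.90176


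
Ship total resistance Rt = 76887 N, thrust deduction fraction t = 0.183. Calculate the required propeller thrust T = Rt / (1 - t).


Formula: T = Rt / (1 - t)
Step 1 — (1 - t) = 1 - 0.183 = 0.817
Step 2 — T = 76887 / 0.817 ≈ 94109 N (5 s.f.)

94109 N


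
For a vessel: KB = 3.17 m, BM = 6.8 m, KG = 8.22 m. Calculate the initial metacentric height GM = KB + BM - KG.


Formula: GM = KB + BM - KG
Step 1 — KM = KB + BM = 3.17 + 6.8 = 9.97 m
Step 2 — GM = KM - KG = 9.97 - 8.22 = 1.75 m

1.75 m


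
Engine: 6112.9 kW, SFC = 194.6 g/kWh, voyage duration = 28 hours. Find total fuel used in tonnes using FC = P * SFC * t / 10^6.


Formula: FC (tonnes) = P * SFC * t / 1,000,000
Step 1 — P * SFC * t = 6112.9 * 194.6 * 28 = 33307969.52 g
Step 2 — FC (tonnes) = 33307969.52 / 1,000,000 ≈ 33.308 tonnes (5 s.f.)

33.308 tonnes


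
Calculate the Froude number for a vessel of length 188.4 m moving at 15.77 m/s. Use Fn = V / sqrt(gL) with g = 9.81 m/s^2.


Formula: Fn = V / sqrt(g * L)
Step 1 — g * L = 9.81 * 188.4 = 1848.204
Step 2 — sqrt(g * L) = sqrt(1848.204) = 42.990743
Step 3 — Fn = 15.77 / 42.990743 ≈ 0.36682 (5 s.f.)

0.36682


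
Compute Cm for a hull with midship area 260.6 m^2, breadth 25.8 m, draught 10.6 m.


Formula: Cm = Am / (B * T)
Step 1 — B * T = 25.8 * 10.6 = 273.48 m^2
Step 2 — Cm = 260.6 / 273.48 ≈ 0.95290 (5 s.f.)

0.95290


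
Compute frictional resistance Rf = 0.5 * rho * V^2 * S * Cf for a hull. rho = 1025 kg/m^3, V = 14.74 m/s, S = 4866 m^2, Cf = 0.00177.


Formula: Rf = 0.5 * rho * V^2 * S * Cf
Step 1 — V^2 = 14.74^2 = 217.2676
Step 2 — 0.5 * rho * V^2 = 0.5 * 1025 * 217.2676 = 111349.645
Step 3 — Rf = 111349.645 * 4866 * 0.00177 ≈ 959030 N (5 s.f.)

959030 N


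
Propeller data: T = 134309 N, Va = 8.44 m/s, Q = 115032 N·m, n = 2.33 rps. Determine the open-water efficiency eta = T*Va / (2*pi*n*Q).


Formula: eta = T * Va / (2 * pi * n * Q)
Step 1 — numerator = T * Va = 134309 * 8.44 = 1133567.96
Step 2 — 2 * pi * n = 2 * pi * 2.33 = 14.639822
Step 3 — denominator = 14.639822 * 115032 = 1684048.0
Step 4 — eta = 1133567.96 / 1684048.0 ≈ 0.67312 (5 s.f.)

0.67312


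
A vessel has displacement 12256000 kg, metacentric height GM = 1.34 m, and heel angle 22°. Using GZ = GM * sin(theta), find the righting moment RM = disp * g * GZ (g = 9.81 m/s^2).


Formula: GZ = GM * sin(theta); RM = disp * g * GZ
Step 1 — GZ = 1.34 * sin(22°) = 1.34 * 0.374607 = 0.501973 m
Step 2 — RM = 12256000 * 9.81 * 0.501973 ≈ 60353000 N·m (5 s.f.)

60353000 N·m


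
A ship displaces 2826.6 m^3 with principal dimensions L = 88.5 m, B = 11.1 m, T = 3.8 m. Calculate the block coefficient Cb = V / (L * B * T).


Formula: Cb = V / (L * B * T)
Step 1 — L * B * T = 88.5 * 11.1 * 3.8 = 3732.93 m^3
Step 2 — Cb = 2826.6 / 3732.93 ≈ 0.75721 (5 s.f.)

0.75721


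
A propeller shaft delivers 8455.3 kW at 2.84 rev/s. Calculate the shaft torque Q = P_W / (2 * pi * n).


Formula: Q = P_W / (2 * pi * n)
Step 1 — P_W = 8455.3 kW * 1000 = 8455300.0 W
Step 2 — 2 * pi * n = 2 * pi * 2.84 = 17.844246
Step 3 — Q = 8455300.0 / 17.844246 ≈ 473840 N·m (5 s.f.)

473840 N·m


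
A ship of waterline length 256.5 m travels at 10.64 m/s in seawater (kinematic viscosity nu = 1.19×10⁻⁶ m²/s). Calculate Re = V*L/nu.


Formula: Re = V * L / nu
Step 1 — V * L = 10.64 * 256.5 = 2729.16 m^2/s
Step 2 — Re = 2729.16 / 1.19e-6 = 2.29e+09

2.29e+09


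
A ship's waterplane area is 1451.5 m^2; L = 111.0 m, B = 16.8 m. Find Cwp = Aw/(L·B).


Formula: Cwp = Aw / (L * B)
Step 1 — L * B = 111.0 * 16.8 = 1864.8 m^2
Step 2 — Cwp = 1451.5 / 1864.8 ≈ 0.77837 (5 s.f.)

0.77837


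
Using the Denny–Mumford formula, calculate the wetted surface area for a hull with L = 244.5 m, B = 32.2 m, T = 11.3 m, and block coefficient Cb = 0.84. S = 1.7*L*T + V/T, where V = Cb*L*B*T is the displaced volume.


Formula: S = 1.7*L*T + V/T with V = Cb*L*B*T, i.e. S = L * (1.7*T + Cb*B)
Step 1 — 1.7*T = 1.7 * 11.3 = 19.21 m
Step 2 — Cb*B = 0.84 * 32.2 = 27.048 m
Step 3 — 1.7*T + Cb*B = 19.21 + 27.048 = 46.258 m
Step 4 — S = 244.5 * 46.258 ≈ 11310 m^2 (5 s.f.)

11310 m^2


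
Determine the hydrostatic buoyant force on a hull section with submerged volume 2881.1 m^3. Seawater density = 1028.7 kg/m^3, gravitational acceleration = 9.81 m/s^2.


Formula: Fb = rho * g * V
Substituting: Fb = 1028.7 * 9.81 * 2881.1
Intermediate: 1028.7 * 9.81 = 10091.547
Result: Fb = 10091.547 * 2881.1 ≈ 29075000 N (5 s.f.)

29075000 N


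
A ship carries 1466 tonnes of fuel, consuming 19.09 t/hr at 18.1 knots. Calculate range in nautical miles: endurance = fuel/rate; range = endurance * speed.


Formula: endurance = fuel / rate; range = endurance * speed
Step 1 — endurance = 1466 / 19.09 = 76.7941 hours
Step 2 — range = 76.7941 * 18.1 ≈ 1390.0 nautical miles (5 s.f.)

1390.0 NM


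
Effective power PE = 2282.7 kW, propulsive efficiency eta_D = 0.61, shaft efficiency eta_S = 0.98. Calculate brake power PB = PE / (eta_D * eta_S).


Formula: PB = PE / (eta_D * eta_S)
Step 1 — combined efficiency = eta_D * eta_S = 0.61 * 0.98 = 0.5978
Step 2 — PB = 2282.7 / 0.5978 ≈ 3818.5 kW (5 s.f.)

3818.5 kW


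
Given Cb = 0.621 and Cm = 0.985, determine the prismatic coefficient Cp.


Formula: Cp = Cb / Cm
Substituting: Cp = 0.621 / 0.985
Result: Cp ≈ 0.63046 (5 s.f.)

0.63046


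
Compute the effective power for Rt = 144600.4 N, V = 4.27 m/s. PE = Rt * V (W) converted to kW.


Formula: PE = Rt * V / 1000 (kW)
Step 1 — PE (W) = 144600.4 * 4.27 = 617443.708 W
Step 2 — PE (kW) = 617443.708 / 1000 ≈ 617.44 kW (5 s.f.)

617.44 kW


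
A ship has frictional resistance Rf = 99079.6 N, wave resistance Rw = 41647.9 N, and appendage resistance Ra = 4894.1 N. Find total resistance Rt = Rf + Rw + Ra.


Formula: Rt = Rf + Rw + Ra
Substituting: Rt = 99079.6 + 41647.9 + 4894.1
Result: Rt = 145621.6 N

145621.6 N


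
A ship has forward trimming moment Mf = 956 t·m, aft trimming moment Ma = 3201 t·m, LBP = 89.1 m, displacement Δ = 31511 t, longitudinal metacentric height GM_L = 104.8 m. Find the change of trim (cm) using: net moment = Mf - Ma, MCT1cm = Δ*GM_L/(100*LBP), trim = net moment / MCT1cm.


Formula: net trimming moment = Mf - Ma; MCT1cm = Δ*GM_L/(100*LBP); trim = net moment / MCT1cm
Step 1 — net trimming moment = 956 - 3201 = -2245 t·m
Step 2 — MCT1cm = 31511 * 104.8 / (100 * 89.1) = 370.6344 t·m/cm
Step 3 — trim = -2245 / 370.6344 ≈ -6.0572 cm (5 s.f.)

-6.0572 cm


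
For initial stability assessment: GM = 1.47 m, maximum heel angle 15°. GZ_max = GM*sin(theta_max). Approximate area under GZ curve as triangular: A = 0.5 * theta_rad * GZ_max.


Formula: GZ_max = GM * sin(theta); Area = 0.5 * theta_rad * GZ_max
Step 1 — GZ_max = 1.47 * sin(15°) = 1.47 * 0.258819 = 0.380464 m
Step 2 — theta_rad = 15 * pi/180 = 0.261799 rad
Step 3 — Area = 0.5 * 0.261799 * 0.380464 ≈ 0.049803 m·rad (5 s.f.)

0.049803 m·rad


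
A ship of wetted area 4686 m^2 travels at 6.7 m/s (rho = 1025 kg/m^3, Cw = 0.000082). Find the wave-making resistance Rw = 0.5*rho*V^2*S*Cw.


Formula: Rw = 0.5 * rho * V^2 * S * Cw
Step 1 — V^2 = 6.7^2 = 44.89
Step 2 — 0.5 * rho * V^2 = 0.5 * 1025 * 44.89 = 23006.125
Step 3 — Rw = 23006.125 * 4686 * 0.000082 ≈ 8840.1 N (5 s.f.)

8840.1 N


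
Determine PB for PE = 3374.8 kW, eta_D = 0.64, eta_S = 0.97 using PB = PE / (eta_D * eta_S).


Formula: PB = PE / (eta_D * eta_S)
Step 1 — combined efficiency = eta_D * eta_S = 0.64 * 0.97 = 0.6208
Step 2 — PB = 3374.8 / 0.6208 ≈ 5436.2 kW (5 s.f.)

5436.2 kW


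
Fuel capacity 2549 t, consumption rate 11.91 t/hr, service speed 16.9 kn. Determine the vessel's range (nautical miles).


Formula: endurance = fuel / rate; range = endurance * speed
Step 1 — endurance = 2549 / 11.91 = 214.0218 hours
Step 2 — range = 214.0218 * 16.9 ≈ 3617.0 nautical miles (5 s.f.)

3617.0 NM


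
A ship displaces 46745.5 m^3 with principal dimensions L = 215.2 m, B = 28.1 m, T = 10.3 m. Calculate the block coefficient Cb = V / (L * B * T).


Formula: Cb = V / (L * B * T)
Step 1 — L * B * T = 215.2 * 28.1 * 10.3 = 62285.336 m^3
Step 2 — Cb = 46745.5 / 62285.336 ≈ 0.75051 (5 s.f.)

0.75051


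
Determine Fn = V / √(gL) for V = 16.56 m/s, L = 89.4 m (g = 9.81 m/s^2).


Formula: Fn = V / sqrt(g * L)
Step 1 — g * L = 9.81 * 89.4 = 877.014
Step 2 — sqrt(g * L) = sqrt(877.014) = 29.614422
Step 3 — Fn = 16.56 / 29.614422 ≈ 0.55919 (5 s.f.)

0.55919


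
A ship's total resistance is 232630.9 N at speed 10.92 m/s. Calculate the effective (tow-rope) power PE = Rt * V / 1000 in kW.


Formula: PE = Rt * V / 1000 (kW)
Step 1 — PE (W) = 232630.9 * 10.92 = 2540329.428 W
Step 2 — PE (kW) = 2540329.428 / 1000 ≈ 2540.3 kW (5 s.f.)

2540.3 kW


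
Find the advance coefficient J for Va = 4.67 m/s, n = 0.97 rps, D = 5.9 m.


Formula: J = Va / (n * D)
Step 1 — n * D = 0.97 * 5.9 = 5.723
Step 2 — J = 4.67 / 5.723 ≈ 0.81601 (5 s.f.)

0.81601


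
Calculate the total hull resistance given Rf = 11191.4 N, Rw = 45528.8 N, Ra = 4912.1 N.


Formula: Rt = Rf + Rw + Ra
Substituting: Rt = 11191.4 + 45528.8 + 4912.1
Result: Rt = 61632.3 N

61632.3 N


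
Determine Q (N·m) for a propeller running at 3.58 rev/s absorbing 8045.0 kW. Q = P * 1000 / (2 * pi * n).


Formula: Q = P_W / (2 * pi * n)
Step 1 — P_W = 8045.0 kW * 1000 = 8045000.0 W
Step 2 — 2 * pi * n = 2 * pi * 3.58 = 22.493803
Step 3 — Q = 8045000.0 / 22.493803 ≈ 357650 N·m (5 s.f.)

357650 N·m
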